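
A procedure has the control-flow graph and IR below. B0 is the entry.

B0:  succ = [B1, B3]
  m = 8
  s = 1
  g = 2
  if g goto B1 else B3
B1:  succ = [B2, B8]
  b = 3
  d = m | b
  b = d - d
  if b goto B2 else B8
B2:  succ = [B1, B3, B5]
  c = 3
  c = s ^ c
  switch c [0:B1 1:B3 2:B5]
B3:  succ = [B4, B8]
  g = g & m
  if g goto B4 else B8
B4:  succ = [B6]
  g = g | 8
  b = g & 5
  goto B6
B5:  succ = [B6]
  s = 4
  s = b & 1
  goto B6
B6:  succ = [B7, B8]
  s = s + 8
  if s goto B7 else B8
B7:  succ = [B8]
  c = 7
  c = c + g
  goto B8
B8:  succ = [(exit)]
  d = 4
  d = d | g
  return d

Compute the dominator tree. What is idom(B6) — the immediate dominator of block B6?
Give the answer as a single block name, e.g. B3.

idom tree: B1←B0 B2←B1 B3←B0 B4←B3 B5←B2 B6←B0 B7←B6 B8←B0
Dom at joins:
  B1: preds {B0,B2}: {B0} ∩ {B0,B1,B2} = {B0}; idom=B0
  B3: preds {B0,B2}: {B0} ∩ {B0,B1,B2} = {B0}; idom=B0
  B6: preds {B4,B5}: {B0,B3,B4} ∩ {B0,B1,B2,B5} = {B0}; idom=B0
  B8: preds {B1,B3,B6,B7}: {B0,B1} ∩ {B0,B3} ∩ {B0,B6} ∩ {B0,B6,B7} = {B0}; idom=B0

idom(B6) = B0

Answer: B0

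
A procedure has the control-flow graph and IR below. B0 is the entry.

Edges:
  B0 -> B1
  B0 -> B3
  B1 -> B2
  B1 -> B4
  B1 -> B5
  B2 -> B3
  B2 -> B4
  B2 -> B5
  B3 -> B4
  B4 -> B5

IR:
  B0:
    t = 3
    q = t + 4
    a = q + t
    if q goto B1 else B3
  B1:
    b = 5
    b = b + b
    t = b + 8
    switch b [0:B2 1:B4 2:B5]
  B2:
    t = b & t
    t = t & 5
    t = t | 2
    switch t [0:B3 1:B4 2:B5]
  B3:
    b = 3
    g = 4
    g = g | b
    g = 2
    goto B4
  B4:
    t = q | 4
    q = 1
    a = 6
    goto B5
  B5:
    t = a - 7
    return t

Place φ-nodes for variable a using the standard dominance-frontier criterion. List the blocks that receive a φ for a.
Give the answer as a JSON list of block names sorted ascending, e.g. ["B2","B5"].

idom tree: B1←B0 B2←B1 B3←B0 B4←B0 B5←B0
Dom at joins:
  B3: preds {B0,B2}: {B0} ∩ {B0,B1,B2} = {B0}; idom=B0
  B4: preds {B1,B2,B3}: {B0,B1} ∩ {B0,B1,B2} ∩ {B0,B3} = {B0}; idom=B0
  B5: preds {B1,B2,B4}: {B0,B1} ∩ {B0,B1,B2} ∩ {B0,B4} = {B0}; idom=B0

DF walk-up:
  B3←B0: walk · to B0
  B3←B2: walk B2→B1 to B0
  B4←B1: walk B1 to B0
  B4←B2: walk B2→B1 to B0
  B4←B3: walk B3 to B0
  B5←B1: walk B1 to B0
  B5←B2: walk B2→B1 to B0
  B5←B4: walk B4 to B0
  DF(B0)=∅
  DF(B1)={B3,B4,B5}
  DF(B2)={B3,B4,B5}
  DF(B3)={B4}
  DF(B4)={B5}
  DF(B5)=∅

φ for a: defs {B0,B4}
  DF⁺ = {B5}

Answer: ["B5"]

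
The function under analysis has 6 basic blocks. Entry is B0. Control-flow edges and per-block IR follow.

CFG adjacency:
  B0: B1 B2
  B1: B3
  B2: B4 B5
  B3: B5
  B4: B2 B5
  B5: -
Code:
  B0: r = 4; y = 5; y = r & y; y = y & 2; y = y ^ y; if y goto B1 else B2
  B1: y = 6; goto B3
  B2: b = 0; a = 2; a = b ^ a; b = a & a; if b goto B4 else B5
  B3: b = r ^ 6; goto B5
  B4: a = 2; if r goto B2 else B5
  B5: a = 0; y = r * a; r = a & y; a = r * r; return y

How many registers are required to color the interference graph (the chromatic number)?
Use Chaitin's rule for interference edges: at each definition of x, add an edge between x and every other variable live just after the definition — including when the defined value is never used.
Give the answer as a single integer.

Answer: 3

Working:
Per-block:
  B0: {r,y} / ∅
  B1: {y} / ∅
  B2: {a,b} / ∅
  B3: {b} / {r}
  B4: {a} / {r}
  B5: {a,r,y} / {r}

Liveness:
  B0 li=∅ lo={r}
  B1 li={r} lo={r}
  B2 li={r} lo={r}
  B3 li={r} lo={r}
  B4 li={r} lo={r}
  B5 li={r} lo=∅

Interference:
  a: {b,r,y}
  b: {a,r}
  r: {a,b,y}
  y: {a,r}

Registers:
  {a,b,r} pairwise interfere (3-clique) ⇒ χ ≥ 3
  assign a→R0 b→R2 r→R1 y→R2 — no edge inside a register ⇒ χ ≤ 3
  χ = 3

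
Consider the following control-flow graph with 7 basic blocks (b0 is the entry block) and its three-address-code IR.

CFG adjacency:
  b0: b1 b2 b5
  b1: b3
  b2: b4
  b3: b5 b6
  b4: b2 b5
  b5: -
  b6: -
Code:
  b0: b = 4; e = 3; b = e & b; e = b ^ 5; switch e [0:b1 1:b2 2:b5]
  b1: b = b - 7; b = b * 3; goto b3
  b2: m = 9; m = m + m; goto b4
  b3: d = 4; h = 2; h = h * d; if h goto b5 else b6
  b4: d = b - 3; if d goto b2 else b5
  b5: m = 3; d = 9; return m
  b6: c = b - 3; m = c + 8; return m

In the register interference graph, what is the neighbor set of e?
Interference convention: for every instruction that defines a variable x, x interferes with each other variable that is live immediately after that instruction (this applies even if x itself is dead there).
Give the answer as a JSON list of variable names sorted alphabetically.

Answer: ["b"]

Derivation:
Per-block:
  b0: def={b,e} ue=∅
  b1: def={b} ue={b}
  b2: def={m} ue=∅
  b3: def={d,h} ue=∅
  b4: def={d} ue={b}
  b5: def={d,m} ue=∅
  b6: def={c,m} ue={b}

Backward fixpoint:
  live b0: ∅→{b}
  live b1: {b}→{b}
  live b2: {b}→{b}
  live b3: {b}→{b}
  live b4: {b}→{b}
  live b5: ∅→∅
  live b6: {b}→∅

Interfere edges:
  b↔{d,e,h,m}
  c↔∅
  d↔{b,h,m}
  e↔{b}
  h↔{b,d}
  m↔{b,d}

N(e) = ["b"]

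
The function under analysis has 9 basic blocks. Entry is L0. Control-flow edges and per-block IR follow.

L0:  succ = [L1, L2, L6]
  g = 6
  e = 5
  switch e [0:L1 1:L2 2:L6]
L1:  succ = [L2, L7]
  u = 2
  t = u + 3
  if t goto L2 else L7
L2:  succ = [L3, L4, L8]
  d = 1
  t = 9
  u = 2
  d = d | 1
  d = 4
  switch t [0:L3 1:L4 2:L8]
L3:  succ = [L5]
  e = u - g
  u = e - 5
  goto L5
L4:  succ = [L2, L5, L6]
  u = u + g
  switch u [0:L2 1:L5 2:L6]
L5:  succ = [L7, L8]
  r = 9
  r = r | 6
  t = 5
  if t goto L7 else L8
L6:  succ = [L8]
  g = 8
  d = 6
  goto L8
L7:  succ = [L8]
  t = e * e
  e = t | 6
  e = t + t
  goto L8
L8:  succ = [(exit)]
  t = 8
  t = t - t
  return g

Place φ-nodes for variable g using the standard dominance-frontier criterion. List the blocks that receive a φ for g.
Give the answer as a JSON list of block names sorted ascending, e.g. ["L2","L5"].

Answer: ["L8"]

Working:
idom tree: L1←L0 L2←L0 L3←L2 L4←L2 L5←L2 L6←L0 L7←L0 L8←L0
Join-block Dom:
  L2: preds {L0,L1,L4}: {L0} ∩ {L0,L1} ∩ {L0,L2,L4} = {L0}; idom=L0
  L5: preds {L3,L4}: {L0,L2,L3} ∩ {L0,L2,L4} = {L0,L2}; idom=L2
  L6: preds {L0,L4}: {L0} ∩ {L0,L2,L4} = {L0}; idom=L0
  L7: preds {L1,L5}: {L0,L1} ∩ {L0,L2,L5} = {L0}; idom=L0
  L8: preds {L2,L5,L6,L7}: {L0,L2} ∩ {L0,L2,L5} ∩ {L0,L6} ∩ {L0,L7} = {L0}; idom=L0

Frontier:
  L2←L0: walk · to L0
  L2←L1: walk L1 to L0
  L2←L4: walk L4→L2 to L0
  L5←L3: walk L3 to L2
  L5←L4: walk L4 to L2
  L6←L0: walk · to L0
  L6←L4: walk L4→L2 to L0
  L7←L1: walk L1 to L0
  L7←L5: walk L5→L2 to L0
  L8←L2: walk L2 to L0
  L8←L5: walk L5→L2 to L0
  L8←L6: walk L6 to L0
  L8←L7: walk L7 to L0
  DF(L0)=∅
  DF(L1)={L2,L7}
  DF(L2)={L2,L6,L7,L8}
  DF(L3)={L5}
  DF(L4)={L2,L5,L6}
  DF(L5)={L7,L8}
  DF(L6)={L8}
  DF(L7)={L8}
  DF(L8)=∅

φ for g: defs {L0,L6}
  DF⁺ = {L8}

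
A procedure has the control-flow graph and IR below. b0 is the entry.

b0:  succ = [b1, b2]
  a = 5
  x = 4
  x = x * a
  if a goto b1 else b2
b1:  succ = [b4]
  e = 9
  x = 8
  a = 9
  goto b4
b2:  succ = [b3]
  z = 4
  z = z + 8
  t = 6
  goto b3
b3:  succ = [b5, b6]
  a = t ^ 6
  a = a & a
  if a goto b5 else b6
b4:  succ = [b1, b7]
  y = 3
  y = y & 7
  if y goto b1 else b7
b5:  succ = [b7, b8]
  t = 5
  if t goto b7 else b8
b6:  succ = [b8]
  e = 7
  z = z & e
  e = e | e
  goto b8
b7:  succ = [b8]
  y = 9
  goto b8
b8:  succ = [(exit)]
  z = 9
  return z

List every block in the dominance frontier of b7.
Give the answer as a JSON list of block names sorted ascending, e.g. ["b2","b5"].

Answer: ["b8"]

Derivation:
idom tree: b1←b0 b2←b0 b3←b2 b4←b1 b5←b3 b6←b3 b7←b0 b8←b0
Dom at joins:
  b1: preds {b0,b4}: {b0} ∩ {b0,b1,b4} = {b0}; idom=b0
  b7: preds {b4,b5}: {b0,b1,b4} ∩ {b0,b2,b3,b5} = {b0}; idom=b0
  b8: preds {b5,b6,b7}: {b0,b2,b3,b5} ∩ {b0,b2,b3,b6} ∩ {b0,b7} = {b0}; idom=b0

DF derivation:
  b1←b0: walk · to b0
  b1←b4: walk b4→b1 to b0
  b7←b4: walk b4→b1 to b0
  b7←b5: walk b5→b3→b2 to b0
  b8←b5: walk b5→b3→b2 to b0
  b8←b6: walk b6→b3→b2 to b0
  b8←b7: walk b7 to b0
  DF(b0)=∅
  DF(b1)={b1,b7}
  DF(b2)={b7,b8}
  DF(b3)={b7,b8}
  DF(b4)={b1,b7}
  DF(b5)={b7,b8}
  DF(b6)={b8}
  DF(b7)={b8}
  DF(b8)=∅

DF(b7) = ["b8"]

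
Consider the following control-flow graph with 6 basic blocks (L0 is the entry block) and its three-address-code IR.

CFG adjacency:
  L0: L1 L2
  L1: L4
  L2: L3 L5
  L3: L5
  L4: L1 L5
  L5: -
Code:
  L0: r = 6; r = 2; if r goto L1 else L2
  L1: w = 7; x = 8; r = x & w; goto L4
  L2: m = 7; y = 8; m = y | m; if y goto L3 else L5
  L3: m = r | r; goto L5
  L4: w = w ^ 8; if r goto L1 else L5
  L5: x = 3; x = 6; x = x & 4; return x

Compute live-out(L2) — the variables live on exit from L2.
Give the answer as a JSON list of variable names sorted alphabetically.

def/use:
  L0: def={r} ue=∅
  L1: def={r,w,x} ue=∅
  L2: def={m,y} ue=∅
  L3: def={m} ue={r}
  L4: def={w} ue={r,w}
  L5: def={x} ue=∅

Liveness:
  L0: in=∅ out={r}
  L1: in=∅ out={r,w}
  L2: in={r} out={r}
  L3: in={r} out=∅
  L4: in={r,w} out=∅
  L5: in=∅ out=∅

live-out(L2) = ["r"]

Answer: ["r"]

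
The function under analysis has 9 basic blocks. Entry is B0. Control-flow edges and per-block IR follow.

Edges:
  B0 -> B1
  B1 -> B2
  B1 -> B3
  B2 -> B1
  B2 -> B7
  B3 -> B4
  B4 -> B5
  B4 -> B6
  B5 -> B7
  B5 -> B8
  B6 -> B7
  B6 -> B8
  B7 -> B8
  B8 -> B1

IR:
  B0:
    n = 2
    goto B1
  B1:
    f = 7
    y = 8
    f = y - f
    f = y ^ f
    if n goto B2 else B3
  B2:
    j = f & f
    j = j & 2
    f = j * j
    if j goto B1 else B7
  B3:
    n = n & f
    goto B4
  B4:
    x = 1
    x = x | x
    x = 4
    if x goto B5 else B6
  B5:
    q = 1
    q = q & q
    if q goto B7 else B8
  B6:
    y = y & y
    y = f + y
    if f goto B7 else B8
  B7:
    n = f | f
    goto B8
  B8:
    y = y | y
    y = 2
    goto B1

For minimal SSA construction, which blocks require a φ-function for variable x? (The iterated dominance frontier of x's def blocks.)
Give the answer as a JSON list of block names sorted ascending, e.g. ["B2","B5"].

idom tree: B1←B0 B2←B1 B3←B1 B4←B3 B5←B4 B6←B4 B7←B1 B8←B1
Join-block Dom:
  B1: preds {B0,B2,B8}: {B0} ∩ {B0,B1,B2} ∩ {B0,B1,B8} = {B0}; idom=B0
  B7: preds {B2,B5,B6}: {B0,B1,B2} ∩ {B0,B1,B3,B4,B5} ∩ {B0,B1,B3,B4,B6} = {B0,B1}; idom=B1
  B8: preds {B5,B6,B7}: {B0,B1,B3,B4,B5} ∩ {B0,B1,B3,B4,B6} ∩ {B0,B1,B7} = {B0,B1}; idom=B1

DF derivation:
  join B1 pred B0: · stop@B0
  join B1 pred B2: B2→B1 stop@B0
  join B1 pred B8: B8→B1 stop@B0
  join B7 pred B2: B2 stop@B1
  join B7 pred B5: B5→B4→B3 stop@B1
  join B7 pred B6: B6→B4→B3 stop@B1
  join B8 pred B5: B5→B4→B3 stop@B1
  join B8 pred B6: B6→B4→B3 stop@B1
  join B8 pred B7: B7 stop@B1
  DF(B0)=∅
  DF(B1)={B1}
  DF(B2)={B1,B7}
  DF(B3)={B7,B8}
  DF(B4)={B7,B8}
  DF(B5)={B7,B8}
  DF(B6)={B7,B8}
  DF(B7)={B8}
  DF(B8)={B1}

φ for x: defs {B4}
  DF⁺ = {B1,B7,B8}

Answer: ["B1", "B7", "B8"]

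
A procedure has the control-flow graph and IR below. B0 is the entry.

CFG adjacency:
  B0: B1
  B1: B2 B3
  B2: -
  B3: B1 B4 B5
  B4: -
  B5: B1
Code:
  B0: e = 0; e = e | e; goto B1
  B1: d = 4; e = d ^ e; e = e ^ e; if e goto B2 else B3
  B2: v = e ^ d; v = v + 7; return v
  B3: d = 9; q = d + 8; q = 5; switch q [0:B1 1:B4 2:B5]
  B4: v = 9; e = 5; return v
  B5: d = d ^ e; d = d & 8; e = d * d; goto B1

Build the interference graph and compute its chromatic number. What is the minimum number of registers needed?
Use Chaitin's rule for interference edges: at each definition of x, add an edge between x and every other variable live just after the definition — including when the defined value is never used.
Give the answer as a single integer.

Answer: 3

Derivation:
Per-block:
  B0: {e} / ∅
  B1: {d,e} / {e}
  B2: {v} / {d,e}
  B3: {d,q} / ∅
  B4: {e,v} / ∅
  B5: {d,e} / {d,e}

Live sets:
  B0: in=∅ out={e}
  B1: in={e} out={d,e}
  B2: in={d,e} out=∅
  B3: in={e} out={d,e}
  B4: in=∅ out=∅
  B5: in={d,e} out={e}

Interference:
  d: {e,q}
  e: {d,q,v}
  q: {d,e}
  v: {e}

Chromatic number:
  clique {d,e,q} ⇒ need ≥ 3
  assign d→R1 e→R0 q→R2 v→R1 — no edge inside a register ⇒ χ ≤ 3
  χ = 3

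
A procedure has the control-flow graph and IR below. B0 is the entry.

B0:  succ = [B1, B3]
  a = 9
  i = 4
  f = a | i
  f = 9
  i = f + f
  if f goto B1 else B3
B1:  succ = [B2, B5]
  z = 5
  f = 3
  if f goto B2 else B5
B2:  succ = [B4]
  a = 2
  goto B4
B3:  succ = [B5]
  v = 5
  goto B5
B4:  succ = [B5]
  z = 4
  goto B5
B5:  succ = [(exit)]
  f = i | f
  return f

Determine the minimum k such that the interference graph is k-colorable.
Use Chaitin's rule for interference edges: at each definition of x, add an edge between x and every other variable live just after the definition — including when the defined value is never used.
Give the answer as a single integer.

Per-block:
  B0 def {a,f,i} use ∅
  B1 def {f,z} use ∅
  B2 def {a} use ∅
  B3 def {v} use ∅
  B4 def {z} use ∅
  B5 def {f} use {f,i}

Backward fixpoint:
  live B0: ∅→{f,i}
  live B1: {i}→{f,i}
  live B2: {f,i}→{f,i}
  live B3: {f,i}→{f,i}
  live B4: {f,i}→{f,i}
  live B5: {f,i}→∅

Interfere edges:
  a — {f,i}
  f — {a,i,v,z}
  i — {a,f,v,z}
  v — {f,i}
  z — {f,i}

Chromatic number:
  lower bound: {a,f,i} mutually conflict ⇒ χ ≥ 3
  3-colouring: r0={f}  r1={i}  r2={a,v,z}
  χ = 3

Answer: 3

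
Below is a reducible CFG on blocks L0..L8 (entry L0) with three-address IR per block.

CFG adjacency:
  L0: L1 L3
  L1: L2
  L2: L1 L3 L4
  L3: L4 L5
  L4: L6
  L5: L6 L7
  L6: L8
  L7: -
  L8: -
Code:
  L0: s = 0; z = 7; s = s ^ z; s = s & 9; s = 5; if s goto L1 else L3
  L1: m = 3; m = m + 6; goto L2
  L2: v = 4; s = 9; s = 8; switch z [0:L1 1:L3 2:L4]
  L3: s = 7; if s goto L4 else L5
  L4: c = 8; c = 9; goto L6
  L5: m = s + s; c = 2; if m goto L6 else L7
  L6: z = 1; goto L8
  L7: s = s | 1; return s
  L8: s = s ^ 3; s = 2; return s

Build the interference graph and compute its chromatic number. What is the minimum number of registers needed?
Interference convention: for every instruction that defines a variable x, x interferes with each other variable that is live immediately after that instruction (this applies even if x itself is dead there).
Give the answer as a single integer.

Answer: 3

Working:
Per-block:
  L0: def={s,z} ue=∅
  L1: def={m} ue=∅
  L2: def={s,v} ue={z}
  L3: def={s} ue=∅
  L4: def={c} ue=∅
  L5: def={c,m} ue={s}
  L6: def={z} ue=∅
  L7: def={s} ue={s}
  L8: def={s} ue={s}

Backward fixpoint:
  L0: in=∅ out={z}
  L1: in={z} out={z}
  L2: in={z} out={s,z}
  L3: in=∅ out={s}
  L4: in={s} out={s}
  L5: in={s} out={s}
  L6: in={s} out={s}
  L7: in={s} out=∅
  L8: in={s} out=∅

Interference:
  c↔{m,s}
  m↔{c,s,z}
  s↔{c,m,z}
  v↔{z}
  z↔{m,s,v}

Registers:
  {c,m,s} pairwise interfere (3-clique) ⇒ χ ≥ 3
  assign c→R2 m→R0 s→R1 v→R0 z→R2 — no edge inside a register ⇒ χ ≤ 3
  χ = 3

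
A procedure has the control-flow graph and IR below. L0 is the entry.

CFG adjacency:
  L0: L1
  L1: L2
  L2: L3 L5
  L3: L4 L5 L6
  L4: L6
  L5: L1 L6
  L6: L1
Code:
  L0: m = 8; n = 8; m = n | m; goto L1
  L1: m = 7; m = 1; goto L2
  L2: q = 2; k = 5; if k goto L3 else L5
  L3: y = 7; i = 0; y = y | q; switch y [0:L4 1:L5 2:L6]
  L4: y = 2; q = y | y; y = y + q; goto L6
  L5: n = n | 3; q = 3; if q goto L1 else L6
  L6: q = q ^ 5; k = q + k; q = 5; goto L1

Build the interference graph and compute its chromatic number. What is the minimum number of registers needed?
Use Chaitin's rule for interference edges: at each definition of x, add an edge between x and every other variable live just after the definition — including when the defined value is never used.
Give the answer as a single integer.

Answer: 5

Working:
Block summaries:
  L0: {m,n} / ∅
  L1: {m} / ∅
  L2: {k,q} / ∅
  L3: {i,y} / {q}
  L4: {q,y} / ∅
  L5: {n,q} / {n}
  L6: {k,q} / {k,q}

Liveness:
  L0: in=∅ out={n}
  L1: in={n} out={n}
  L2: in={n} out={k,n,q}
  L3: in={k,n,q} out={k,n,q}
  L4: in={k,n} out={k,n,q}
  L5: in={k,n} out={k,n,q}
  L6: in={k,n,q} out={n}

Conflict graph:
  i: {k,n,q,y}
  k: {i,n,q,y}
  m: {n}
  n: {i,k,m,q,y}
  q: {i,k,n,y}
  y: {i,k,n,q}

Chromatic number:
  clique {i,k,n,q,y} ⇒ need ≥ 5
  assign i→R1 k→R2 m→R1 n→R0 q→R3 y→R4 — no edge inside a register ⇒ χ ≤ 5
  χ = 5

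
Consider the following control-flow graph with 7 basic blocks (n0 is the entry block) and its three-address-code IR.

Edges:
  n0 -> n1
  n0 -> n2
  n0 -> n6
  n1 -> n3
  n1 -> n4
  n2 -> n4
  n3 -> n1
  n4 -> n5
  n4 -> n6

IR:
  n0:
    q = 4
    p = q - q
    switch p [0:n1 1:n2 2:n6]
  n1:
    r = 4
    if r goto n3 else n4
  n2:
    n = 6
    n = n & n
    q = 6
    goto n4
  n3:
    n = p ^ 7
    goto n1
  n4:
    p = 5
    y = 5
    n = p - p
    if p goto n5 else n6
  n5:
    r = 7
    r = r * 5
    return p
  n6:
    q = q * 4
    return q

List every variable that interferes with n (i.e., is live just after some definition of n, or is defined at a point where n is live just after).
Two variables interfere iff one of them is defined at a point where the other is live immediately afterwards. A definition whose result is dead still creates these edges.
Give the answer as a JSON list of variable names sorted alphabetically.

Per-block:
  n0 def {p,q} use ∅
  n1 def {r} use ∅
  n2 def {n,q} use ∅
  n3 def {n} use {p}
  n4 def {n,p,y} use ∅
  n5 def {r} use {p}
  n6 def {q} use {q}

Live sets:
  n0: in=∅ out={p,q}
  n1: in={p,q} out={p,q}
  n2: in=∅ out={q}
  n3: in={p,q} out={p,q}
  n4: in={q} out={p,q}
  n5: in={p} out=∅
  n6: in={q} out=∅

Interference:
  n — {p,q}
  p — {n,q,r,y}
  q — {n,p,r,y}
  r — {p,q}
  y — {p,q}

N(n) = ["p", "q"]

Answer: ["p", "q"]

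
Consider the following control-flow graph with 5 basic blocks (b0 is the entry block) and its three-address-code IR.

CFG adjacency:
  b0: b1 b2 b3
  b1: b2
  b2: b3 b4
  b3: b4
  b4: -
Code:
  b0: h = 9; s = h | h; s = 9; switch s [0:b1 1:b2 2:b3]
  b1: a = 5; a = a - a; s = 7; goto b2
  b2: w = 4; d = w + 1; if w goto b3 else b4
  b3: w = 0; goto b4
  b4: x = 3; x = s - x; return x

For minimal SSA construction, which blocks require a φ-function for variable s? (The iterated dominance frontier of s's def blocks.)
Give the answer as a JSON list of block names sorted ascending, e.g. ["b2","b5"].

idom tree: b1←b0 b2←b0 b3←b0 b4←b0
Dom at joins:
  b2: preds {b0,b1}: {b0} ∩ {b0,b1} = {b0}; idom=b0
  b3: preds {b0,b2}: {b0} ∩ {b0,b2} = {b0}; idom=b0
  b4: preds {b2,b3}: {b0,b2} ∩ {b0,b3} = {b0}; idom=b0

Frontier:
  b2←b0: walk · to b0
  b2←b1: walk b1 to b0
  b3←b0: walk · to b0
  b3←b2: walk b2 to b0
  b4←b2: walk b2 to b0
  b4←b3: walk b3 to b0
  b0: DF=∅
  b1: DF={b2}
  b2: DF={b3,b4}
  b3: DF={b4}
  b4: DF=∅

φ for s: defs {b0,b1}
  DF⁺ = {b2,b3,b4}

Answer: ["b2", "b3", "b4"]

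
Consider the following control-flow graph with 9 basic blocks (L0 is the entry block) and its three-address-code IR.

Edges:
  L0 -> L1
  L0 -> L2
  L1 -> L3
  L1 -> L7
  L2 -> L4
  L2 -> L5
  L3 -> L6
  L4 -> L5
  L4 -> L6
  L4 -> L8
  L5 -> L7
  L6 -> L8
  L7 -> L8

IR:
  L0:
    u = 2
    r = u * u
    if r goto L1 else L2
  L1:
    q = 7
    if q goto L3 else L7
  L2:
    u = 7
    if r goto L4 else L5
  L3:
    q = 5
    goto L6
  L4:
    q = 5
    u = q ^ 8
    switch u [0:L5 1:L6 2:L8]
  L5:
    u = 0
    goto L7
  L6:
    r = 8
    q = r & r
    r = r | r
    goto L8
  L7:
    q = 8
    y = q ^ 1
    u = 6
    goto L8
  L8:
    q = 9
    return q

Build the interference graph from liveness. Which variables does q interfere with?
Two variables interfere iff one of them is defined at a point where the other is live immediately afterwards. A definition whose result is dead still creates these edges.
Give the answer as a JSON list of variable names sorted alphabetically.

Answer: ["r"]

Analysis:
Block summaries:
  L0: {r,u} / ∅
  L1: {q} / ∅
  L2: {u} / {r}
  L3: {q} / ∅
  L4: {q,u} / ∅
  L5: {u} / ∅
  L6: {q,r} / ∅
  L7: {q,u,y} / ∅
  L8: {q} / ∅

Liveness:
  L0 li=∅ lo={r}
  L1 li=∅ lo=∅
  L2 li={r} lo=∅
  L3 li=∅ lo=∅
  L4 li=∅ lo=∅
  L5 li=∅ lo=∅
  L6 li=∅ lo=∅
  L7 li=∅ lo=∅
  L8 li=∅ lo=∅

Conflict graph:
  q — {r}
  r — {q,u}
  u — {r}
  y — ∅

N(q) = ["r"]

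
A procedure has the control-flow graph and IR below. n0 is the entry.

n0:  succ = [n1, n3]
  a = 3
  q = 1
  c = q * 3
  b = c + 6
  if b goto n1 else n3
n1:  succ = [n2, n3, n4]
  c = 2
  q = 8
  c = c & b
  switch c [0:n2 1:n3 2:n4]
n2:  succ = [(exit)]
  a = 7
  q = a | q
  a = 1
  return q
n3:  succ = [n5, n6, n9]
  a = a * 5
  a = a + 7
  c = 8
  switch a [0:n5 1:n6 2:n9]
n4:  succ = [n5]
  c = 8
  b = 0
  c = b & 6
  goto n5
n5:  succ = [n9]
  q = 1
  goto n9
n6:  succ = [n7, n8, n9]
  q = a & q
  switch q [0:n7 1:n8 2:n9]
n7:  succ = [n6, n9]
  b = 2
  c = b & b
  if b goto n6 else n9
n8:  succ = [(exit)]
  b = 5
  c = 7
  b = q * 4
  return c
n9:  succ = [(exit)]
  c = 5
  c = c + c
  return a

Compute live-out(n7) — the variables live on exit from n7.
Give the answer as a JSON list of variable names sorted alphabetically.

Block summaries:
  n0 def {a,b,c,q} use ∅
  n1 def {c,q} use {b}
  n2 def {a,q} use {q}
  n3 def {a,c} use {a}
  n4 def {b,c} use ∅
  n5 def {q} use ∅
  n6 def {q} use {a,q}
  n7 def {b,c} use ∅
  n8 def {b,c} use {q}
  n9 def {c} use {a}

Liveness:
  live n0: ∅→{a,b,q}
  live n1: {a,b}→{a,q}
  live n2: {q}→∅
  live n3: {a,q}→{a,q}
  live n4: {a}→{a}
  live n5: {a}→{a}
  live n6: {a,q}→{a,q}
  live n7: {a,q}→{a,q}
  live n8: {q}→∅
  live n9: {a}→∅

live-out(n7) = ["a", "q"]

Answer: ["a", "q"]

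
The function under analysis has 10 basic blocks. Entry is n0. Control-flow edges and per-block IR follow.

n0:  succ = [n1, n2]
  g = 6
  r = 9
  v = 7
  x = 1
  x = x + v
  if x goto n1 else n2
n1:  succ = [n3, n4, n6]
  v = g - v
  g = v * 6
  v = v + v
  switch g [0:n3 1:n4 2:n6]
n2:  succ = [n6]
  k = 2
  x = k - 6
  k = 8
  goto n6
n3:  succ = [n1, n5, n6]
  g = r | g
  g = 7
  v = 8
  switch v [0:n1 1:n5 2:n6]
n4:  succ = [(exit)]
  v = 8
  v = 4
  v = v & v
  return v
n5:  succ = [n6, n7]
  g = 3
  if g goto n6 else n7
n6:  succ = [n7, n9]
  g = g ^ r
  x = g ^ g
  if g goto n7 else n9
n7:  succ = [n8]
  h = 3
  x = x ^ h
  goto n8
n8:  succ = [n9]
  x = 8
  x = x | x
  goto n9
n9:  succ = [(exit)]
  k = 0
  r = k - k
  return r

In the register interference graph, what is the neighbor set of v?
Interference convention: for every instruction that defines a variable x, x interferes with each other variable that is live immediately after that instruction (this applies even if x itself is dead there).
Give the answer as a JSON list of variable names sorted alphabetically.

Answer: ["g", "r", "x"]

Derivation:
def/use:
  n0 def {g,r,v,x} use ∅
  n1 def {g,v} use {g,v}
  n2 def {k,x} use ∅
  n3 def {g,v} use {g,r}
  n4 def {v} use ∅
  n5 def {g} use ∅
  n6 def {g,x} use {g,r}
  n7 def {h,x} use {x}
  n8 def {x} use ∅
  n9 def {k,r} use ∅

Liveness:
  n0: in=∅ out={g,r,v,x}
  n1: in={g,r,v,x} out={g,r,x}
  n2: in={g,r} out={g,r}
  n3: in={g,r,x} out={g,r,v,x}
  n4: in=∅ out=∅
  n5: in={r,x} out={g,r,x}
  n6: in={g,r} out={x}
  n7: in={x} out=∅
  n8: in=∅ out=∅
  n9: in=∅ out=∅

Interfere edges:
  g — {k,r,v,x}
  h — {x}
  k — {g,r}
  r — {g,k,v,x}
  v — {g,r,x}
  x — {g,h,r,v}

N(v) = ["g", "r", "x"]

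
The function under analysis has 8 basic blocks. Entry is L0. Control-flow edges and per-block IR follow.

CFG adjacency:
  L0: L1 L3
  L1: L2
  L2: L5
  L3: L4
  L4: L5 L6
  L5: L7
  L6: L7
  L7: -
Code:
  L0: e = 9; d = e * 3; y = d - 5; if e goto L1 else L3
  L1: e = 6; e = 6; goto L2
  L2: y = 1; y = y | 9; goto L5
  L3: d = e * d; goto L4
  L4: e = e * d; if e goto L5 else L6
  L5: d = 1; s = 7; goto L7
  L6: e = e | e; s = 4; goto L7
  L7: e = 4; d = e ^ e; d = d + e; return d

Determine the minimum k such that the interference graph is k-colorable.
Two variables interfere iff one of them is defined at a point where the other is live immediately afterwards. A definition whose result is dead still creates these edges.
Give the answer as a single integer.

Per-block:
  L0: {d,e,y} / ∅
  L1: {e} / ∅
  L2: {y} / ∅
  L3: {d} / {d,e}
  L4: {e} / {d,e}
  L5: {d,s} / ∅
  L6: {e,s} / {e}
  L7: {d,e} / ∅

Liveness:
  L0: in=∅ out={d,e}
  L1: in=∅ out=∅
  L2: in=∅ out=∅
  L3: in={d,e} out={d,e}
  L4: in={d,e} out={e}
  L5: in=∅ out=∅
  L6: in={e} out=∅
  L7: in=∅ out=∅

Interfere edges:
  d↔{e,y}
  e↔{d,y}
  s↔∅
  y↔{d,e}

Chromatic number:
  lower bound: {d,e,y} mutually conflict ⇒ χ ≥ 3
  assign d→c0 e→c1 s→c0 y→c2 — no edge inside a register ⇒ χ ≤ 3
  χ = 3

Answer: 3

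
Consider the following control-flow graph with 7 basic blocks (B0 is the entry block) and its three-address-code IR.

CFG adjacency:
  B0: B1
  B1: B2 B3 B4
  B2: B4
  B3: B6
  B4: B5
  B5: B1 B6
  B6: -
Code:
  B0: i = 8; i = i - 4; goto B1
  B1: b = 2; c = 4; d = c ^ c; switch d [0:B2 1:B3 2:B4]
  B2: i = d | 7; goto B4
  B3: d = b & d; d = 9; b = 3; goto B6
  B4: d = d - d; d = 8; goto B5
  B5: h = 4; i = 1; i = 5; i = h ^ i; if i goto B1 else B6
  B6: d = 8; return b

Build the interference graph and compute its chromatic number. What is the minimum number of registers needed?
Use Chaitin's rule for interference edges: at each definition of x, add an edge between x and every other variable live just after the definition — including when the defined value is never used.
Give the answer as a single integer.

Answer: 3

Derivation:
def/use:
  B0 def {i} use ∅
  B1 def {b,c,d} use ∅
  B2 def {i} use {d}
  B3 def {b,d} use {b,d}
  B4 def {d} use {d}
  B5 def {h,i} use ∅
  B6 def {d} use {b}

Liveness:
  live B0: ∅→∅
  live B1: ∅→{b,d}
  live B2: {b,d}→{b,d}
  live B3: {b,d}→{b}
  live B4: {b,d}→{b}
  live B5: {b}→{b}
  live B6: {b}→∅

Interference:
  b↔{c,d,h,i}
  c↔{b}
  d↔{b,i}
  h↔{b,i}
  i↔{b,d,h}

Colouring:
  clique {b,d,i} ⇒ need ≥ 3
  assign b→r0 c→r1 d→r2 h→r2 i→r1 — no edge inside a register ⇒ χ ≤ 3
  χ = 3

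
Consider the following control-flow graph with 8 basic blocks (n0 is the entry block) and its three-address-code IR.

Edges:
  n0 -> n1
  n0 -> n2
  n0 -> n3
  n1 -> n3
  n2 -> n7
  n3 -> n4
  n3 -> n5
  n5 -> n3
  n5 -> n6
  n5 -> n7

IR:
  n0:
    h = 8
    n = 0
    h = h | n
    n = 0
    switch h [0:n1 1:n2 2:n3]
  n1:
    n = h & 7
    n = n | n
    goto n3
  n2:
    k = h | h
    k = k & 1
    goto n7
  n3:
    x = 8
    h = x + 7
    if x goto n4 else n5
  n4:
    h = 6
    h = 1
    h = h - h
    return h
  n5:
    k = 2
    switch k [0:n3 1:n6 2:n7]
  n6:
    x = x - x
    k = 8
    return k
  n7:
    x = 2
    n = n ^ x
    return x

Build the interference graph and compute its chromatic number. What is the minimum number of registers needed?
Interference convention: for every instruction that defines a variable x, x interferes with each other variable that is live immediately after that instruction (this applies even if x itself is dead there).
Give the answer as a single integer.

Block summaries:
  n0 def {h,n} use ∅
  n1 def {n} use {h}
  n2 def {k} use {h}
  n3 def {h,x} use ∅
  n4 def {h} use ∅
  n5 def {k} use ∅
  n6 def {k,x} use {x}
  n7 def {n,x} use {n}

Liveness:
  live n0: ∅→{h,n}
  live n1: {h}→{n}
  live n2: {h,n}→{n}
  live n3: {n}→{n,x}
  live n4: ∅→∅
  live n5: {n,x}→{n,x}
  live n6: {x}→∅
  live n7: {n}→∅

Interference:
  h — {n,x}
  k — {n,x}
  n — {h,k,x}
  x — {h,k,n}

Chromatic number:
  lower bound: {h,n,x} mutually conflict ⇒ χ ≥ 3
  3-colouring: R0={n}  R1={x}  R2={h,k}
  χ = 3

Answer: 3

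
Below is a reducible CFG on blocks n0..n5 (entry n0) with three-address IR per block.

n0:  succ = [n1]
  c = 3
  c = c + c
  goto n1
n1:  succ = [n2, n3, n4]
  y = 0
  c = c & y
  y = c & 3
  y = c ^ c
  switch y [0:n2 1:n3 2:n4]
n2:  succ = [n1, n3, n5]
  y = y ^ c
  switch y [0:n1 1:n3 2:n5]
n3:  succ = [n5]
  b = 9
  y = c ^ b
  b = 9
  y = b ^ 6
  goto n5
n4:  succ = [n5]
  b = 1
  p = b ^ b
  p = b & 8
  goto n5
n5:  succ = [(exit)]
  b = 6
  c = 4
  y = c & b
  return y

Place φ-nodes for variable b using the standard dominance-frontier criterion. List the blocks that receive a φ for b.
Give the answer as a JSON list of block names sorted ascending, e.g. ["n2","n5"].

Answer: ["n5"]

Derivation:
idom tree: n1←n0 n2←n1 n3←n1 n4←n1 n5←n1
Dom∩ at merges:
  n1: preds {n0,n2}: {n0} ∩ {n0,n1,n2} = {n0}; idom=n0
  n3: preds {n1,n2}: {n0,n1} ∩ {n0,n1,n2} = {n0,n1}; idom=n1
  n5: preds {n2,n3,n4}: {n0,n1,n2} ∩ {n0,n1,n3} ∩ {n0,n1,n4} = {n0,n1}; idom=n1

DF derivation:
  join n1 pred n0: · stop@n0
  join n1 pred n2: n2→n1 stop@n0
  join n3 pred n1: · stop@n1
  join n3 pred n2: n2 stop@n1
  join n5 pred n2: n2 stop@n1
  join n5 pred n3: n3 stop@n1
  join n5 pred n4: n4 stop@n1
  DF(n0)=∅
  DF(n1)={n1}
  DF(n2)={n1,n3,n5}
  DF(n3)={n5}
  DF(n4)={n5}
  DF(n5)=∅

φ for b: defs {n3,n4,n5}
  DF⁺ = {n5}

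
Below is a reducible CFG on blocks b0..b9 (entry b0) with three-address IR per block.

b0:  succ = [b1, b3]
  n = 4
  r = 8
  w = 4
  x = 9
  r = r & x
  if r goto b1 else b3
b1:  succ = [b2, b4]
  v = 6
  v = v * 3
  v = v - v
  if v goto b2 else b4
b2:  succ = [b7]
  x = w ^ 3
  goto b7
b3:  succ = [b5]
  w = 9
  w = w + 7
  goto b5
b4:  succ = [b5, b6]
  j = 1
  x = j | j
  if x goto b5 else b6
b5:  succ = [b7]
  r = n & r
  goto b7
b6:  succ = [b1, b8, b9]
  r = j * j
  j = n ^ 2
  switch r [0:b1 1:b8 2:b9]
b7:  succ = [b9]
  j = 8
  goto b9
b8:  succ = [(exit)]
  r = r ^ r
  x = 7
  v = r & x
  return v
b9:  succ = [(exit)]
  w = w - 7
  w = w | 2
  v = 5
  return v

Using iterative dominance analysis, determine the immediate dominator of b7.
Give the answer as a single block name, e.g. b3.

Answer: b0

Working:
idom tree: b1←b0 b2←b1 b3←b0 b4←b1 b5←b0 b6←b4 b7←b0 b8←b6 b9←b0
Join-block Dom:
  b1: preds {b0,b6}: {b0} ∩ {b0,b1,b4,b6} = {b0}; idom=b0
  b5: preds {b3,b4}: {b0,b3} ∩ {b0,b1,b4} = {b0}; idom=b0
  b7: preds {b2,b5}: {b0,b1,b2} ∩ {b0,b5} = {b0}; idom=b0
  b9: preds {b6,b7}: {b0,b1,b4,b6} ∩ {b0,b7} = {b0}; idom=b0

idom(b7) = b0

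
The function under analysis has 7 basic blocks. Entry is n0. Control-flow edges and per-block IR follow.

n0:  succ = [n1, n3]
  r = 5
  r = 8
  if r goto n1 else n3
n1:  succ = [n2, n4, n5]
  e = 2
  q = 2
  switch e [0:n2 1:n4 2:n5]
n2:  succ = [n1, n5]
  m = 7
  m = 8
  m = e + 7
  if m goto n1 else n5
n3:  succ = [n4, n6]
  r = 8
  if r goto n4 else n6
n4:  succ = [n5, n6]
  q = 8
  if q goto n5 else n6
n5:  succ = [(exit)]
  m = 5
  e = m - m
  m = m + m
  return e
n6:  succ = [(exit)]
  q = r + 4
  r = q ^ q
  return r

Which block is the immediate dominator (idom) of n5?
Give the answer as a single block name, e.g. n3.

Answer: n0

Derivation:
idom tree: n1←n0 n2←n1 n3←n0 n4←n0 n5←n0 n6←n0
Join-block Dom:
  n1: preds {n0,n2}: {n0} ∩ {n0,n1,n2} = {n0}; idom=n0
  n4: preds {n1,n3}: {n0,n1} ∩ {n0,n3} = {n0}; idom=n0
  n5: preds {n1,n2,n4}: {n0,n1} ∩ {n0,n1,n2} ∩ {n0,n4} = {n0}; idom=n0
  n6: preds {n3,n4}: {n0,n3} ∩ {n0,n4} = {n0}; idom=n0

idom(n5) = n0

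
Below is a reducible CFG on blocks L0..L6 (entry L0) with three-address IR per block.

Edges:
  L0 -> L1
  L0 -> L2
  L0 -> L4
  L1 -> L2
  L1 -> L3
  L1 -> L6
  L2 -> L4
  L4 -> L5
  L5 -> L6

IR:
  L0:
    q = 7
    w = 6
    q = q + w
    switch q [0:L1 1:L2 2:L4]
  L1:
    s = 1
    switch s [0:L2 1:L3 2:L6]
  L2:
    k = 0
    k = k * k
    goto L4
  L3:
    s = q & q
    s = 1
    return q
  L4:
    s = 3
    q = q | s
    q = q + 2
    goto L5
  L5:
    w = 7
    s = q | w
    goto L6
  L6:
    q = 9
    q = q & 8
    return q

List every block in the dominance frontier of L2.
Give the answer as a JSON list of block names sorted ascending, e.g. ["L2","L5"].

idom tree: L1←L0 L2←L0 L3←L1 L4←L0 L5←L4 L6←L0
Join-block Dom:
  L2: preds {L0,L1}: {L0} ∩ {L0,L1} = {L0}; idom=L0
  L4: preds {L0,L2}: {L0} ∩ {L0,L2} = {L0}; idom=L0
  L6: preds {L1,L5}: {L0,L1} ∩ {L0,L4,L5} = {L0}; idom=L0

Frontier:
  L2←L0: walk · to L0
  L2←L1: walk L1 to L0
  L4←L0: walk · to L0
  L4←L2: walk L2 to L0
  L6←L1: walk L1 to L0
  L6←L5: walk L5→L4 to L0
  DF(L0)=∅
  DF(L1)={L2,L6}
  DF(L2)={L4}
  DF(L3)=∅
  DF(L4)={L6}
  DF(L5)={L6}
  DF(L6)=∅

DF(L2) = ["L4"]

Answer: ["L4"]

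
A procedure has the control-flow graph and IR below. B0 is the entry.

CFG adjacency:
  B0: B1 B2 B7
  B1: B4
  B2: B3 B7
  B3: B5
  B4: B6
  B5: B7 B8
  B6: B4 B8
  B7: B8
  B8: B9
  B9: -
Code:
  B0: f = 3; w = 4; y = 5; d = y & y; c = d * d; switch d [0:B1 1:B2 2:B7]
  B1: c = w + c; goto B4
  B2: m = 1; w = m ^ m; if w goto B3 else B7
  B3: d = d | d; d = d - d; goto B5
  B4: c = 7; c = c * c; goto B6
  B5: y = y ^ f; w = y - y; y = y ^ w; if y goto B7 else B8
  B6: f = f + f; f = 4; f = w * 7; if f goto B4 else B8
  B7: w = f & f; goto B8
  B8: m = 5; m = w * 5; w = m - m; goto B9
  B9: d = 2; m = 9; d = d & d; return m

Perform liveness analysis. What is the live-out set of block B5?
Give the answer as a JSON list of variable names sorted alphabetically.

Answer: ["f", "w"]

Working:
def/use:
  B0: {c,d,f,w,y} / ∅
  B1: {c} / {c,w}
  B2: {m,w} / ∅
  B3: {d} / {d}
  B4: {c} / ∅
  B5: {w,y} / {f,y}
  B6: {f} / {f,w}
  B7: {w} / {f}
  B8: {m,w} / {w}
  B9: {d,m} / ∅

Backward fixpoint:
  B0 li=∅ lo={c,d,f,w,y}
  B1 li={c,f,w} lo={f,w}
  B2 li={d,f,y} lo={d,f,y}
  B3 li={d,f,y} lo={f,y}
  B4 li={f,w} lo={f,w}
  B5 li={f,y} lo={f,w}
  B6 li={f,w} lo={f,w}
  B7 li={f} lo={w}
  B8 li={w} lo=∅
  B9 li=∅ lo=∅

live-out(B5) = ["f", "w"]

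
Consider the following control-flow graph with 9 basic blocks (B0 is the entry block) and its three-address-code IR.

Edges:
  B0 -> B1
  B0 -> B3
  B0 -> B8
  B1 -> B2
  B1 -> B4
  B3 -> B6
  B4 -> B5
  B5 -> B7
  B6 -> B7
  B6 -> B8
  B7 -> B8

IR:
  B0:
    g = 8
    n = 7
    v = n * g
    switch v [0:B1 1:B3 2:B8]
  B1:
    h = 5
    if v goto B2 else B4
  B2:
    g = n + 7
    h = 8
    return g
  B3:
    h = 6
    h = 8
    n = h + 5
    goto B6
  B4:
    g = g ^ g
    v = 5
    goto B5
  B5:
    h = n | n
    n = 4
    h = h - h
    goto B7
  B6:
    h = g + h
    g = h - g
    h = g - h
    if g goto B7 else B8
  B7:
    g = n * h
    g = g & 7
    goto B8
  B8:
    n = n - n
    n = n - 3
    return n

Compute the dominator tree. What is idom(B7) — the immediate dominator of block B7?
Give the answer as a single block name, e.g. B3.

idom tree: B1←B0 B2←B1 B3←B0 B4←B1 B5←B4 B6←B3 B7←B0 B8←B0
Dom∩ at merges:
  B7: preds {B5,B6}: {B0,B1,B4,B5} ∩ {B0,B3,B6} = {B0}; idom=B0
  B8: preds {B0,B6,B7}: {B0} ∩ {B0,B3,B6} ∩ {B0,B7} = {B0}; idom=B0

idom(B7) = B0

Answer: B0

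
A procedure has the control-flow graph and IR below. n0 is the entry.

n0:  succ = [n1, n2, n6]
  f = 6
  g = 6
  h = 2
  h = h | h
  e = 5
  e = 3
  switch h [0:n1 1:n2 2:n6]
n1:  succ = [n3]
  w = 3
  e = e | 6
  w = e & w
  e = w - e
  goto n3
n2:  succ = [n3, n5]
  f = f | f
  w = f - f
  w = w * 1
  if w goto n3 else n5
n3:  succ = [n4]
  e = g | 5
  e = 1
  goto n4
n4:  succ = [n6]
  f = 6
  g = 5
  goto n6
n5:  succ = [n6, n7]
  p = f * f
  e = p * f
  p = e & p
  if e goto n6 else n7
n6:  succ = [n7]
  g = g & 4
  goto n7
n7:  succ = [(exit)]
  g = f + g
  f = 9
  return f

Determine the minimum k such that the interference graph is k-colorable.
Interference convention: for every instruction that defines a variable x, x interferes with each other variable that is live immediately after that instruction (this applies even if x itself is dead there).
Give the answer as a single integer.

Per-block:
  n0 def {e,f,g,h} use ∅
  n1 def {e,w} use {e}
  n2 def {f,w} use {f}
  n3 def {e} use {g}
  n4 def {f,g} use ∅
  n5 def {e,p} use {f}
  n6 def {g} use {g}
  n7 def {f,g} use {f,g}

Liveness:
  n0: in=∅ out={e,f,g}
  n1: in={e,g} out={g}
  n2: in={f,g} out={f,g}
  n3: in={g} out=∅
  n4: in=∅ out={f,g}
  n5: in={f,g} out={f,g}
  n6: in={f,g} out={f,g}
  n7: in={f,g} out=∅

Interfere edges:
  e↔{f,g,h,p,w}
  f↔{e,g,h,p,w}
  g↔{e,f,h,p,w}
  h↔{e,f,g}
  p↔{e,f,g}
  w↔{e,f,g}

Registers:
  clique {e,f,g,h} ⇒ need ≥ 4
  4-colouring: r0={e}  r1={f}  r2={g}  r3={h,p,w}
  χ = 4

Answer: 4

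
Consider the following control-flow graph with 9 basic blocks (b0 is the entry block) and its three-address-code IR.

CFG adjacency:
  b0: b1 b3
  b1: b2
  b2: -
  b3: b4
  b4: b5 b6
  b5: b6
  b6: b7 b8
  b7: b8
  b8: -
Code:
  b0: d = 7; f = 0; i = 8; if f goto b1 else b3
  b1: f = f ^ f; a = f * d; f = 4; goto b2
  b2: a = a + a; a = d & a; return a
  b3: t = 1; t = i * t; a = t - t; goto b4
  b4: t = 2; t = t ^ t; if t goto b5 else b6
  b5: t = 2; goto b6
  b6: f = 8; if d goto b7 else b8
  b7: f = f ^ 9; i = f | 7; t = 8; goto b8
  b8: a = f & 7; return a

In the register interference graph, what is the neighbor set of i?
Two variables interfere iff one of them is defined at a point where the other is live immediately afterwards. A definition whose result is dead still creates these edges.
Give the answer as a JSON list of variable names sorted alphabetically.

def/use:
  b0: def={d,f,i} ue=∅
  b1: def={a,f} ue={d,f}
  b2: def={a} ue={a,d}
  b3: def={a,t} ue={i}
  b4: def={t} ue=∅
  b5: def={t} ue=∅
  b6: def={f} ue={d}
  b7: def={f,i,t} ue={f}
  b8: def={a} ue={f}

Live sets:
  b0: in=∅ out={d,f,i}
  b1: in={d,f} out={a,d}
  b2: in={a,d} out=∅
  b3: in={d,i} out={d}
  b4: in={d} out={d}
  b5: in={d} out={d}
  b6: in={d} out={f}
  b7: in={f} out={f}
  b8: in={f} out=∅

Conflict graph:
  a↔{d,f}
  d↔{a,f,i,t}
  f↔{a,d,i,t}
  i↔{d,f,t}
  t↔{d,f,i}

N(i) = ["d", "f", "t"]

Answer: ["d", "f", "t"]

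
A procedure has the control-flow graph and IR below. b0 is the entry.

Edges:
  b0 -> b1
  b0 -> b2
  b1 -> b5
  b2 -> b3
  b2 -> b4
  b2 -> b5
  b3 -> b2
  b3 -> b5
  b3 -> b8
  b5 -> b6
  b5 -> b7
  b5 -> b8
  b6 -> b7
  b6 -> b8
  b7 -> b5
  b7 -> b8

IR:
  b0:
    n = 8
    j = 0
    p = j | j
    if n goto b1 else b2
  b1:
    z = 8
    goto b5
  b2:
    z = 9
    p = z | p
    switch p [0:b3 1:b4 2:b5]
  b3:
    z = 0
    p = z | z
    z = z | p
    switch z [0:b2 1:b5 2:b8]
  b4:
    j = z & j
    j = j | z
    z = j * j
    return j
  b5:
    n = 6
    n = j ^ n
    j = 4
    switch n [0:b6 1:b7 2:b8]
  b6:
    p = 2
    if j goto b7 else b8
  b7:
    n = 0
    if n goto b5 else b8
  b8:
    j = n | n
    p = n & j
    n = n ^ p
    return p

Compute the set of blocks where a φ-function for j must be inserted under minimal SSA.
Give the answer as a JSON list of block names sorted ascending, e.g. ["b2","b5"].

idom tree: b1←b0 b2←b0 b3←b2 b4←b2 b5←b0 b6←b5 b7←b5 b8←b0
Dom∩ at merges:
  b2: preds {b0,b3}: {b0} ∩ {b0,b2,b3} = {b0}; idom=b0
  b5: preds {b1,b2,b3,b7}: {b0,b1} ∩ {b0,b2} ∩ {b0,b2,b3} ∩ {b0,b5,b7} = {b0}; idom=b0
  b7: preds {b5,b6}: {b0,b5} ∩ {b0,b5,b6} = {b0,b5}; idom=b5
  b8: preds {b3,b5,b6,b7}: {b0,b2,b3} ∩ {b0,b5} ∩ {b0,b5,b6} ∩ {b0,b5,b7} = {b0}; idom=b0

DF walk-up:
  b2←b0: walk · to b0
  b2←b3: walk b3→b2 to b0
  b5←b1: walk b1 to b0
  b5←b2: walk b2 to b0
  b5←b3: walk b3→b2 to b0
  b5←b7: walk b7→b5 to b0
  b7←b5: walk · to b5
  b7←b6: walk b6 to b5
  b8←b3: walk b3→b2 to b0
  b8←b5: walk b5 to b0
  b8←b6: walk b6→b5 to b0
  b8←b7: walk b7→b5 to b0
  b0: DF=∅
  b1: DF={b5}
  b2: DF={b2,b5,b8}
  b3: DF={b2,b5,b8}
  b4: DF=∅
  b5: DF={b5,b8}
  b6: DF={b7,b8}
  b7: DF={b5,b8}
  b8: DF=∅

φ for j: defs {b0,b4,b5,b8}
  DF⁺ = {b5,b8}

Answer: ["b5", "b8"]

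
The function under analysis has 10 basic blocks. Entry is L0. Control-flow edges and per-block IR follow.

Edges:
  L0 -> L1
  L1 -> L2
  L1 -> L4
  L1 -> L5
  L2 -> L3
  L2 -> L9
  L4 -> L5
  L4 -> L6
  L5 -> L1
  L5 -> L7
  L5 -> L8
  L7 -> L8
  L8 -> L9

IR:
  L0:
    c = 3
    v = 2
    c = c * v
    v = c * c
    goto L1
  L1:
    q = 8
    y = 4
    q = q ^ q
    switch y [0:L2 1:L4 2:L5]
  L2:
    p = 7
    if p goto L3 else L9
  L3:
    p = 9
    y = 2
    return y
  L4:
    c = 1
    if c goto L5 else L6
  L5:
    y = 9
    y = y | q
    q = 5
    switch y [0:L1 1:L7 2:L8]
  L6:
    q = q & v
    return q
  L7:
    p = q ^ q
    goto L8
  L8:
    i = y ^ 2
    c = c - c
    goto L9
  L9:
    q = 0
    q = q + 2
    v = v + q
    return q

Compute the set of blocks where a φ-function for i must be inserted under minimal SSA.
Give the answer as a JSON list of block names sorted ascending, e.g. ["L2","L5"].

idom tree: L1←L0 L2←L1 L3←L2 L4←L1 L5←L1 L6←L4 L7←L5 L8←L5 L9←L1
Join-block Dom:
  L1: preds {L0,L5}: {L0} ∩ {L0,L1,L5} = {L0}; idom=L0
  L5: preds {L1,L4}: {L0,L1} ∩ {L0,L1,L4} = {L0,L1}; idom=L1
  L8: preds {L5,L7}: {L0,L1,L5} ∩ {L0,L1,L5,L7} = {L0,L1,L5}; idom=L5
  L9: preds {L2,L8}: {L0,L1,L2} ∩ {L0,L1,L5,L8} = {L0,L1}; idom=L1

Frontier:
  L1←L0: walk · to L0
  L1←L5: walk L5→L1 to L0
  L5←L1: walk · to L1
  L5←L4: walk L4 to L1
  L8←L5: walk · to L5
  L8←L7: walk L7 to L5
  L9←L2: walk L2 to L1
  L9←L8: walk L8→L5 to L1
  L0: DF=∅
  L1: DF={L1}
  L2: DF={L9}
  L3: DF=∅
  L4: DF={L5}
  L5: DF={L1,L9}
  L6: DF=∅
  L7: DF={L8}
  L8: DF={L9}
  L9: DF=∅

φ for i: defs {L8}
  DF⁺ = {L9}

Answer: ["L9"]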